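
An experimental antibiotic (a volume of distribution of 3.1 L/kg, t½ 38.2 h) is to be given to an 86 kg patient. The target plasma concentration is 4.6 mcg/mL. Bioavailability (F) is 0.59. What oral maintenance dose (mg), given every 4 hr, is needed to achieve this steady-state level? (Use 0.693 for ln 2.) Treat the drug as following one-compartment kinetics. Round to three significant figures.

Total Vd = 3.1 × 86 = 266.6 L
CL = 0.693 × Vd / t½ = 0.693 × 266.6 / 38.2 = 4.836 L/h
D = CL × Css × τ / F = 4.836 × 4.6 × 4 / 0.59 = 150.8 mg

151 mg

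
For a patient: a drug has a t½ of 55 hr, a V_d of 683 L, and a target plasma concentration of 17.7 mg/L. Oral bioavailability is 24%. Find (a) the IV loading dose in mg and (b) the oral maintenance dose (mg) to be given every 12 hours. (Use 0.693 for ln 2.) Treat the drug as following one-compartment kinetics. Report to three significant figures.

LD = Vd × C = 683.0 × 17.7 = 12090 mg
CL = 0.693 × Vd / t½ = 0.693 × 683.0 / 55 = 8.606 L/h
D = CL × Css × τ / F = 8.606 × 17.7 × 12 / 0.24 = 7616 mg

(a) 12100 mg; (b) 7620 mg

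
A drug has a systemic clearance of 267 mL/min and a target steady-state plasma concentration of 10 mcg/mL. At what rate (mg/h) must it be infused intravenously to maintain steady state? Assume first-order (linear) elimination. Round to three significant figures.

160 mg/h

CL = 267 mL/min = 267 × 0.06 = 16.02 L/h
Rate = CL × Css = 16.02 × 10 = 160.2 mg/h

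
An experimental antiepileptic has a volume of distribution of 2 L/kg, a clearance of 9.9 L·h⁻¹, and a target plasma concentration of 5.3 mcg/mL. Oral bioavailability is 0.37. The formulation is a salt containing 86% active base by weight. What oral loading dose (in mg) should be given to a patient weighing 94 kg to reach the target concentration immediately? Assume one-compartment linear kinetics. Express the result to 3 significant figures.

3130 mg

Total Vd = 2 × 94 = 188.0 L
LD = Vd × C / F / S = 188.0 × 5.300 / 0.37 / 0.86 = 3131 mg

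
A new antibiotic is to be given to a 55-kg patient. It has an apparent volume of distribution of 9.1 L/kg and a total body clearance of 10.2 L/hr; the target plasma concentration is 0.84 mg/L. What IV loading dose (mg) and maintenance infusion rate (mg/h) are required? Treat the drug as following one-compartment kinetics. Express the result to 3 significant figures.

(a) 420 mg; (b) 8.57 mg/h

Vd(total) = 55 kg × 9.1 L/kg = 500.5 L
Loading dose = Vd × C = 500.5 × 0.84 = 420.4 mg
Infusion rate = 10.20 L/h × 0.84 mg/L = 8.568 mg/h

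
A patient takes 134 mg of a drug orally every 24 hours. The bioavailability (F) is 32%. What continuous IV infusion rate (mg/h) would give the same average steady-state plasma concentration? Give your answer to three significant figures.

1.79 mg/h

Equivalent systemic input: infusion rate = F·D/τ.
Rate = 0.32 × 134 / 24 = 1.787 mg/h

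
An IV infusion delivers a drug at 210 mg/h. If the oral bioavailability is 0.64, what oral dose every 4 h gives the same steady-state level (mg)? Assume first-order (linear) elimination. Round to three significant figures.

1310 mg

To maintain the same Css, the systemic dosing rate must be unchanged: F·D/τ = infusion rate.
D = rate × τ / F = 210 × 4 / 0.64 = 1313 mg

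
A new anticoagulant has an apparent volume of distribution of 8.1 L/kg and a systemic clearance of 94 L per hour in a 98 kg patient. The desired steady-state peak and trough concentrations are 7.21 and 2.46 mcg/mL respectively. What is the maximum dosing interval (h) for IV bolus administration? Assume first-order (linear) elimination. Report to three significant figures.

Vd(total) = 98 kg × 8.1 L/kg = 793.8 L
k = CL / Vd = 94.00 / 793.8 = 0.1184 h⁻¹
Between IV bolus doses, concentration decays as C = C₀·e^(−kτ), so C_peak/C_trough = e^(kτ).
τ_max = ln(C_peak/C_trough) / k = ln(7.21/2.46) / 0.1184 = 1.075 / 0.1184 = 9.079 h

9.08 h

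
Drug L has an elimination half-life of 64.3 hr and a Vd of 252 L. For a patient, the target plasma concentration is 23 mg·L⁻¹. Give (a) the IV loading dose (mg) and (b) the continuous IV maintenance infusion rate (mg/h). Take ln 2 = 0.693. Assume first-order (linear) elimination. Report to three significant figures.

LD = Vd × C = 252.0 × 23 = 5796 mg
CL = 0.693 × Vd / t½ = 0.693 × 252.0 / 64.3 = 2.716 L/h
Infusion rate = CL × Css = 2.716 × 23 = 62.47 mg/h

(a) 5800 mg; (b) 62.5 mg/h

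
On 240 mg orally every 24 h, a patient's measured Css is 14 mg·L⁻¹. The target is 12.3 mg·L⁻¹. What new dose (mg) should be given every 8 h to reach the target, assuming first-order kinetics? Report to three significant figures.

70.3 mg

With linear kinetics, Css is proportional to dose rate (D/τ) at fixed clearance.
D₂ = D₁ × (Css,target / Css,current) × (τ₂/τ₁) = 240 × (12.3/14) × (8/24) = 70.29 mg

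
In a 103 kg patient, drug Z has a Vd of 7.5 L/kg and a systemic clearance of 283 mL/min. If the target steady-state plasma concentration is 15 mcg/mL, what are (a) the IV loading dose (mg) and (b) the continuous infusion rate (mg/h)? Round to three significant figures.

Vd(total) = 103 kg × 7.5 L/kg = 772.5 L
LD = Vd · C_target = 772.5 × 15 = 11590 mg
CL = 283 mL/min × 60/1000 = 16.98 L/h
Maintenance: replace elimination → rate = CL × Css = 16.98 × 15 = 254.7 mg/h

(a) 11600 mg; (b) 255 mg/h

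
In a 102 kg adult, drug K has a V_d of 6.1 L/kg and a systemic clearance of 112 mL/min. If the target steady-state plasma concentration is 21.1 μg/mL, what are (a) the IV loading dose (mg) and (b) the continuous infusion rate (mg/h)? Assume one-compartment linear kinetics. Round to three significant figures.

Vd = 6.1 L/kg × 102 kg = 622.2 L
LD = Vd · C_target = 622.2 × 21.1 = 13130 mg
Convert clearance: 112 mL/min × 60 min/h ÷ 1000 mL/L = 6.720 L/h
Maintenance infusion rate = CL × Css = 6.720 × 21.1 = 141.8 mg/h

(a) 13100 mg; (b) 142 mg/h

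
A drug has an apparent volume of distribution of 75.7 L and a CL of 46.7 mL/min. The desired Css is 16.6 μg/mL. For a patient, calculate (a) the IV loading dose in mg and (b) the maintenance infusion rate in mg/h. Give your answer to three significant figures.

Loading: fill Vd to C_target → 75.70 L × 16.6 mg/L = 1257 mg
Convert clearance: 46.7 mL/min × 60 min/h ÷ 1000 mL/L = 2.802 L/h
Maintenance: replace elimination → rate = CL × Css = 2.802 × 16.6 = 46.51 mg/h

(a) 1260 mg; (b) 46.5 mg/h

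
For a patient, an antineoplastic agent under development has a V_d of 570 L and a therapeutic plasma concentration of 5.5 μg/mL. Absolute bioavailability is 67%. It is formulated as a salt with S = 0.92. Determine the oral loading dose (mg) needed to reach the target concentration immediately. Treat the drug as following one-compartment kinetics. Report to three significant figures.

The loading dose fills Vd to the target concentration.
LD = Vd × C / F / S = 570.0 × 5.500 / 0.67 / 0.92 = 5086 mg

5090 mg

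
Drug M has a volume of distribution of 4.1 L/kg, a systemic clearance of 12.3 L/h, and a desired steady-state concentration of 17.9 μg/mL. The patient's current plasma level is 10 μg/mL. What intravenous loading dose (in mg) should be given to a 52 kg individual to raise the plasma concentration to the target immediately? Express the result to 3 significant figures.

1680 mg

Vd = 4.1 L/kg × 52 kg = 213.2 L
LD is governed by Vd — clearance does not enter the loading-dose calculation.
Concentration deficit ΔC = 17.9 − 10 = 7.900 mg/L
LD = Vd × ΔC = 213.2 × 7.900 = 1684 mg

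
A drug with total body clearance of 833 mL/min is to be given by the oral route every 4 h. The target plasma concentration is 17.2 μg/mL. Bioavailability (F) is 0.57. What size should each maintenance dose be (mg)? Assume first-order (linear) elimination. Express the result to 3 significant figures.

6030 mg

Convert clearance: 833 mL/min × 60 min/h ÷ 1000 mL/L = 49.98 L/h
At steady state, dose per interval replaces the amount cleared in that interval: F·D/τ = CL·Css.
D = CL × Css × τ / F = 49.98 × 17.2 × 4 / 0.57 = 6033 mg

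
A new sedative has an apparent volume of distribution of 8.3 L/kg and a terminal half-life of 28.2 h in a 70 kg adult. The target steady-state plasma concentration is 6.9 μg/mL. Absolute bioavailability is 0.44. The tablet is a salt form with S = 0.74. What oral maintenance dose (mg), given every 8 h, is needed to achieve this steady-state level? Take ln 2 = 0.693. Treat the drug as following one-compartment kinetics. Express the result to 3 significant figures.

Vd(total) = 70 kg × 8.3 L/kg = 581.0 L
CL = ln 2 · Vd / t½ = 0.693 × 581.0 / 28.2 = 14.28 L/h
D = CL × Css × τ / F / S = 14.28 × 6.9 × 8 / 0.44 / 0.74 = 2421 mg

2420 mg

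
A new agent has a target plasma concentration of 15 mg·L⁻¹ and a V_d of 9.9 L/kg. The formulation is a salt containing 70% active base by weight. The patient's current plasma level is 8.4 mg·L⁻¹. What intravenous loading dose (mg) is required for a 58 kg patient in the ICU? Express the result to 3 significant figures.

5410 mg

Vd(total) = 58 kg × 9.9 L/kg = 574.2 L
The loading dose fills Vd to the target concentration.
Concentration deficit ΔC = 15 − 8.4 = 6.600 mg/L
LD = Vd × ΔC / S = 574.2 × 6.600 / 0.7 = 5414 mg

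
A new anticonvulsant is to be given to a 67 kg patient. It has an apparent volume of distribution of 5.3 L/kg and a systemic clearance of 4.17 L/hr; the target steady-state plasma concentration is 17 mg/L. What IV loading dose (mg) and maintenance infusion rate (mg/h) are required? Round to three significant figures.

Vd = 5.3 L/kg × 67 kg = 355.1 L
Loading: fill Vd to C_target → 355.1 L × 17 mg/L = 6037 mg
Maintenance infusion rate = CL × Css = 4.170 × 17 = 70.89 mg/h

(a) 6040 mg; (b) 70.9 mg/h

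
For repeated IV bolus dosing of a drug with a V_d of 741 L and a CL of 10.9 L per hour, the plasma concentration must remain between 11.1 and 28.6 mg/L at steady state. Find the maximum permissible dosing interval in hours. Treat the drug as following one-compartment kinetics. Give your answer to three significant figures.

k = CL / Vd = 10.90 / 741.0 = 0.01471 h⁻¹
Between IV bolus doses, concentration decays as C = C₀·e^(−kτ), so C_peak/C_trough = e^(kτ).
τ_max = ln(C_peak/C_trough) / k = ln(28.6/11.1) / 0.01471 = 0.9465 / 0.01471 = 64.34 h

64.3 h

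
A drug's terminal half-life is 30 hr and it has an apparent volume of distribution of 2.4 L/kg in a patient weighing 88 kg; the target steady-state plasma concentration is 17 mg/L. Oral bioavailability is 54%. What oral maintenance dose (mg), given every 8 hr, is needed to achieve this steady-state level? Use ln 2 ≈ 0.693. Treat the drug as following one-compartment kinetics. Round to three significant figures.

1230 mg

Vd(total) = 88 kg × 2.4 L/kg = 211.2 L
k = 0.693/30 = 0.02310 h⁻¹, so CL = k·Vd = 0.02310 × 211.2 = 4.879 L/h
D = CL × Css × τ / F = 4.879 × 17 × 8 / 0.54 = 1229 mg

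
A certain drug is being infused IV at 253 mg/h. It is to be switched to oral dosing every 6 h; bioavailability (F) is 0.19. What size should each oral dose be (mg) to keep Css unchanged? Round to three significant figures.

To maintain the same Css, the systemic dosing rate must be unchanged: F·D/τ = infusion rate.
D = rate × τ / F = 253 × 6 / 0.19 = 7989 mg

7990 mg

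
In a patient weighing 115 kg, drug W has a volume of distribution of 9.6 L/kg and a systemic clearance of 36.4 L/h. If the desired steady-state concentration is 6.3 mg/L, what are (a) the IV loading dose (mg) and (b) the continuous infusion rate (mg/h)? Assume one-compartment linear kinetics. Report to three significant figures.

Vd = 9.6 L/kg × 115 kg = 1104 L
Loading: fill Vd to C_target → 1104 L × 6.3 mg/L = 6955 mg
Maintenance infusion rate = CL × Css = 36.40 × 6.3 = 229.3 mg/h

(a) 6960 mg; (b) 229 mg/h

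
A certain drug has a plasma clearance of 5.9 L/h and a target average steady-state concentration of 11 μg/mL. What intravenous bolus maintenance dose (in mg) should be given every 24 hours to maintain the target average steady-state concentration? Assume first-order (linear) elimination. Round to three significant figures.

1560 mg

D = CL × Css × τ = 5.900 × 11 × 24 = 1558 mg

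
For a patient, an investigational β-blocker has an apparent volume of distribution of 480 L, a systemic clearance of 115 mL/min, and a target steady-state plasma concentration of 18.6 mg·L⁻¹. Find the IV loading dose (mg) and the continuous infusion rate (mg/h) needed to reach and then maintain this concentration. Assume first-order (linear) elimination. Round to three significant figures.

Loading: fill Vd to C_target → 480.0 L × 18.6 mg/L = 8928 mg
CL = 115 mL/min × 60/1000 = 6.900 L/h
Maintenance infusion rate = CL × Css = 6.900 × 18.6 = 128.3 mg/h

(a) 8930 mg; (b) 128 mg/h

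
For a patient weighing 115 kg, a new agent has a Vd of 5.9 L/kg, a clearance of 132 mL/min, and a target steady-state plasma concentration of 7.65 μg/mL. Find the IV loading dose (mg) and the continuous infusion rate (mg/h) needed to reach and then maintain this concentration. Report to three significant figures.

Vd(total) = 115 kg × 5.9 L/kg = 678.5 L
Loading dose = Vd × C = 678.5 × 7.65 = 5191 mg
Convert clearance: 132 mL/min × 60 min/h ÷ 1000 mL/L = 7.920 L/h
Maintenance: replace elimination → rate = CL × Css = 7.920 × 7.65 = 60.59 mg/h

(a) 5190 mg; (b) 60.6 mg/h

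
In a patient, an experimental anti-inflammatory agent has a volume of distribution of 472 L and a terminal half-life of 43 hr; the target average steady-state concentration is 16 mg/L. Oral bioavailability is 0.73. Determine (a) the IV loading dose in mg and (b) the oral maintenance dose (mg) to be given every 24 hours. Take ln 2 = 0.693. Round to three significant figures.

LD = Vd × C = 472.0 × 16 = 7552 mg
CL = 0.693 × Vd / t½ = 0.693 × 472.0 / 43 = 7.607 L/h
D = CL × Css × τ / F = 7.607 × 16 × 24 / 0.73 = 4001 mg

(a) 7550 mg; (b) 4000 mg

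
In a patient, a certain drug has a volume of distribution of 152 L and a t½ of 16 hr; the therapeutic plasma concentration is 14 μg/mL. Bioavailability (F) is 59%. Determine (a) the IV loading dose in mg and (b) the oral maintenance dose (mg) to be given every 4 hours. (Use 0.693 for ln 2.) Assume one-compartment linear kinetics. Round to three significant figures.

LD = Vd × C = 152.0 × 14 = 2128 mg
CL = 0.693 × Vd / t½ = 0.693 × 152.0 / 16 = 6.584 L/h
D = CL × Css × τ / F = 6.584 × 14 × 4 / 0.59 = 624.9 mg

(a) 2130 mg; (b) 625 mg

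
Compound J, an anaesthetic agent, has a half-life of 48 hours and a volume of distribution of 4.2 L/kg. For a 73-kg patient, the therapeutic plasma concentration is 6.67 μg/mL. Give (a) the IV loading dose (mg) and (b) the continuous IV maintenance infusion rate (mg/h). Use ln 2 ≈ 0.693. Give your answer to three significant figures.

(a) 2050 mg; (b) 29.5 mg/h

Vd(total) = 73 kg × 4.2 L/kg = 306.6 L
LD = Vd × C = 306.6 × 6.67 = 2045 mg
CL = 0.693 × Vd / t½ = 0.693 × 306.6 / 48 = 4.427 L/h
Infusion rate = CL × Css = 4.427 × 6.67 = 29.53 mg/h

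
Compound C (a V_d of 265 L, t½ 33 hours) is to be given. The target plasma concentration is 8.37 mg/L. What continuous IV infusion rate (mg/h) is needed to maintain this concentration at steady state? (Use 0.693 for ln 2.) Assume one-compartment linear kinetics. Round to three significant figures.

46.6 mg/h

k = 0.693/33 = 0.02100 h⁻¹, so CL = k·Vd = 0.02100 × 265.0 = 5.565 L/h
Infusion rate = CL × Css = 5.565 × 8.37 = 46.58 mg/h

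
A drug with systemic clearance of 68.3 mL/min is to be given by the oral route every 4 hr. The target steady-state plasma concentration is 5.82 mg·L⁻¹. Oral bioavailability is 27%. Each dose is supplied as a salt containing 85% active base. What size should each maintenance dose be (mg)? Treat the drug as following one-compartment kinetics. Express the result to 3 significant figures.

416 mg

CL = 68.3 mL/min = 68.3 × 0.06 = 4.098 L/h
D = CL × Css × τ / F / S = 4.098 × 5.82 × 4 / 0.27 / 0.85 = 415.7 mg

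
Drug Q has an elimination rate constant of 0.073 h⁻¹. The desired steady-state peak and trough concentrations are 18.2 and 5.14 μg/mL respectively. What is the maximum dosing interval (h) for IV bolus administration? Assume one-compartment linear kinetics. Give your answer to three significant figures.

Between IV bolus doses, concentration decays as C = C₀·e^(−kτ), so C_peak/C_trough = e^(kτ).
τ_max = ln(C_peak/C_trough) / k = ln(18.2/5.14) / 0.07300 = 1.264 / 0.07300 = 17.32 h

17.3 h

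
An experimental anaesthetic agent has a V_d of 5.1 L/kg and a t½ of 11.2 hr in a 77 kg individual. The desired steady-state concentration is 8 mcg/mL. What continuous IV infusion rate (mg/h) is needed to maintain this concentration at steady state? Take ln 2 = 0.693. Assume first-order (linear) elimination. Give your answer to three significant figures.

Vd(total) = 77 kg × 5.1 L/kg = 392.7 L
CL = 0.693 × Vd / t½ = 0.693 × 392.7 / 11.2 = 24.30 L/h
Infusion rate = CL × Css = 24.30 × 8 = 194.4 mg/h

194 mg/h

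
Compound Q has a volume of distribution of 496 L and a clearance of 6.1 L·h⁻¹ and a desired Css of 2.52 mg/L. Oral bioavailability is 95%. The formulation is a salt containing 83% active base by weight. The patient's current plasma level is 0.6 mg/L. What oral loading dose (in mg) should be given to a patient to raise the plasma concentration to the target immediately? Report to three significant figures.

The loading dose fills Vd to the target concentration.
Concentration deficit ΔC = 2.52 − 0.6 = 1.920 mg/L
LD = Vd × ΔC / F / S = 496.0 × 1.920 / 0.95 / 0.83 = 1208 mg

1210 mg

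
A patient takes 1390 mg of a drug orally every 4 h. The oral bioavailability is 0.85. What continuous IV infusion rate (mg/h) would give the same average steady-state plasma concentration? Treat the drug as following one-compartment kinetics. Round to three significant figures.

Equivalent systemic input: infusion rate = F·D/τ.
Rate = 0.85 × 1390 / 4 = 295.4 mg/h

295 mg/h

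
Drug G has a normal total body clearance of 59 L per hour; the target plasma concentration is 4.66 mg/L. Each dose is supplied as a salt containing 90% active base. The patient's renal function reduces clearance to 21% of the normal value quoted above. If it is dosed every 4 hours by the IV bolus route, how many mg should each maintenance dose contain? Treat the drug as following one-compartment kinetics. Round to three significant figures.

257 mg

Patient clearance = 0.21 × 59.00 = 12.39 L/h
D = CL × Css × τ / S = 12.39 × 4.66 × 4 / 0.9 = 256.6 mg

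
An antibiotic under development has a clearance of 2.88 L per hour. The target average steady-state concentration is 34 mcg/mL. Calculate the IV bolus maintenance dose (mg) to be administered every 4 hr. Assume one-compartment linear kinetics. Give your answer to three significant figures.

392 mg

At steady state, dose per interval replaces the amount cleared in that interval: D/τ = CL·Css.
D = CL × Css × τ = 2.880 × 34 × 4 = 391.7 mg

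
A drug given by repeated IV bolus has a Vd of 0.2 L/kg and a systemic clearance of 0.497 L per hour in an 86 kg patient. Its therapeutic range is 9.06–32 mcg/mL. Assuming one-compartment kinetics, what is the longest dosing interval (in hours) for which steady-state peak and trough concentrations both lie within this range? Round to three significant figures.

43.7 h

Total Vd = 0.2 × 86 = 17.20 L
k = CL / Vd = 0.4970 / 17.20 = 0.02890 h⁻¹
Between IV bolus doses, concentration decays as C = C₀·e^(−kτ), so C_peak/C_trough = e^(kτ).
τ_max = ln(C_peak/C_trough) / k = ln(32/9.06) / 0.02890 = 1.262 / 0.02890 = 43.67 h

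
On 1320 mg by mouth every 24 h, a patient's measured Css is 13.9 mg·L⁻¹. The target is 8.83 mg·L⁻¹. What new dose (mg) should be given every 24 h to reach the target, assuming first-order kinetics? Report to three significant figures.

With linear kinetics, Css is proportional to dose rate (D/τ) at fixed clearance.
D₂ = D₁ × (Css,target / Css,current) = 1320 × 8.83/13.9 = 838.5 mg

839 mg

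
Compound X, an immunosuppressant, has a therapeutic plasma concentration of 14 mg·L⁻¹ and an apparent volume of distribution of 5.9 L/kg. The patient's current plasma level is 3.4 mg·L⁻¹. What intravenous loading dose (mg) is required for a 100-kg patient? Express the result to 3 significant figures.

6250 mg

Vd(total) = 100 kg × 5.9 L/kg = 590.0 L
Concentration deficit ΔC = 14 − 3.4 = 10.60 mg/L
LD = Vd × ΔC = 590.0 × 10.60 = 6254 mg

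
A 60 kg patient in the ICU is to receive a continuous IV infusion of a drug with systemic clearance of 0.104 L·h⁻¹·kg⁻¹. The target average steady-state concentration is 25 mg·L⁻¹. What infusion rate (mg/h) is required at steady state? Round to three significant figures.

CL = 0.104 L·h⁻¹·kg⁻¹ × 60 kg = 6.240 L/h
Infusion rate = CL · Css = 6.240 L/h × 25 mg/L = 156.0 mg/h

156 mg/h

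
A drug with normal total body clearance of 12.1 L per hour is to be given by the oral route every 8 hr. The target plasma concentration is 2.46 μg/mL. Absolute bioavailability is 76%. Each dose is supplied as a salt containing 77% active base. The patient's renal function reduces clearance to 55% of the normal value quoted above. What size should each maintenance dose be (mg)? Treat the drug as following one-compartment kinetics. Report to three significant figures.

224 mg

Patient clearance = 0.55 × 12.10 = 6.655 L/h
D = CL × Css × τ / F / S = 6.655 × 2.46 × 8 / 0.76 / 0.77 = 223.8 mg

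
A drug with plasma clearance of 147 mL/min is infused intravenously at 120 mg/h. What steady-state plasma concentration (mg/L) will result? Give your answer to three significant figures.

13.6 mg/L

CL = 147 mL/min = 147 × 0.06 = 8.820 L/h
Css = rate / CL = 120 / 8.820 = 13.61 mg/L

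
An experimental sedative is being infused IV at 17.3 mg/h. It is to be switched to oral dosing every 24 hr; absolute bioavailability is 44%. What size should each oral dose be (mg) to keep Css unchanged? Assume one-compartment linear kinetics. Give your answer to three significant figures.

944 mg

To maintain the same Css, the systemic dosing rate must be unchanged: F·D/τ = infusion rate.
D = rate × τ / F = 17.3 × 24 / 0.44 = 943.6 mg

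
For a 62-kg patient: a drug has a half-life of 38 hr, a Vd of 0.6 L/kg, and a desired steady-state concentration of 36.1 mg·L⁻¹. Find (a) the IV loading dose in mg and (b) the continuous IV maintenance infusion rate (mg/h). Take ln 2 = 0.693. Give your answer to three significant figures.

Total Vd = 0.6 × 62 = 37.20 L
LD = Vd × C = 37.20 × 36.1 = 1343 mg
CL = 0.693 × Vd / t½ = 0.693 × 37.20 / 38 = 0.6784 L/h
Infusion rate = CL × Css = 0.6784 × 36.1 = 24.49 mg/h

(a) 1340 mg; (b) 24.5 mg/h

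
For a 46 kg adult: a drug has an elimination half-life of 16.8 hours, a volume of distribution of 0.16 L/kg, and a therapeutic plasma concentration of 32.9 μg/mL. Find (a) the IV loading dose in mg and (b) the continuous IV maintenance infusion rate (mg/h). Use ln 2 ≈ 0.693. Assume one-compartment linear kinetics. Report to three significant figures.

(a) 242 mg; (b) 9.99 mg/h

Vd = 0.16 L/kg × 46 kg = 7.360 L
LD = Vd × C = 7.360 × 32.9 = 242.1 mg
CL = 0.693 × Vd / t½ = 0.693 × 7.360 / 16.8 = 0.3036 L/h
Infusion rate = CL × Css = 0.3036 × 32.9 = 9.988 mg/h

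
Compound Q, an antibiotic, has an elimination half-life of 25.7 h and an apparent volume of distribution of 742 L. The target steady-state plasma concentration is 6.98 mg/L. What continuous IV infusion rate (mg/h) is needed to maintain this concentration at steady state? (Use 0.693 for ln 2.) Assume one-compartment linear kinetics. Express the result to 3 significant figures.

CL = ln 2 · Vd / t½ = 0.693 × 742.0 / 25.7 = 20.01 L/h
Infusion rate = CL × Css = 20.01 × 6.98 = 139.7 mg/h

140 mg/h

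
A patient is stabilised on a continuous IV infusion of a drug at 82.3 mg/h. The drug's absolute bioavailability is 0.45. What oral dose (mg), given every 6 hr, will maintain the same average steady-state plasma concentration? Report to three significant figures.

1100 mg

To maintain the same Css, the systemic dosing rate must be unchanged: F·D/τ = infusion rate.
D = rate × τ / F = 82.3 × 6 / 0.45 = 1097 mg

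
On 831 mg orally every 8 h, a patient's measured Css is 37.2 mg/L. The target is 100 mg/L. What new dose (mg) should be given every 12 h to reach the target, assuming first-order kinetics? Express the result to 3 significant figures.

For first-order elimination, Css ∝ F·D/(CL·τ); F and CL are unchanged, so Css ∝ D/τ.
D₂ = D₁ × (Css,target / Css,current) × (τ₂/τ₁) = 831 × (100/37.2) × (12/8) = 3351 mg

3350 mg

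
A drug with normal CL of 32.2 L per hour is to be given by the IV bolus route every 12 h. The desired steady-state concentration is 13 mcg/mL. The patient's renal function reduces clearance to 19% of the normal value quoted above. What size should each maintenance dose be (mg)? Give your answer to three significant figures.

954 mg

Patient clearance = 0.19 × 32.20 = 6.118 L/h
At steady state, dose per interval replaces the amount cleared in that interval: D/τ = CL·Css.
D = CL × Css × τ = 6.118 × 13 × 12 = 954.4 mg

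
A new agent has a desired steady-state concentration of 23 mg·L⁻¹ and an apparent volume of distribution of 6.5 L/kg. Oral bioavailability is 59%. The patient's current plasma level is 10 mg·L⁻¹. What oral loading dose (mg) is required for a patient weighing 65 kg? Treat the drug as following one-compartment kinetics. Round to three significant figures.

9310 mg

Vd(total) = 65 kg × 6.5 L/kg = 422.5 L
The loading dose fills Vd to the target concentration.
Concentration deficit ΔC = 23 − 10 = 13.00 mg/L
LD = Vd × ΔC / F = 422.5 × 13.00 / 0.59 = 9309 mg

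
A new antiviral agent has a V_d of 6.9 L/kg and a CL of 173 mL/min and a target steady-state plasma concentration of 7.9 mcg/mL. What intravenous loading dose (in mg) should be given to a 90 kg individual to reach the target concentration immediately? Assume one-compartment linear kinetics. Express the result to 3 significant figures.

Vd = 6.9 L/kg × 90 kg = 621.0 L
The loading dose fills Vd to the target concentration; clearance is irrelevant here.
LD = Vd × C = 621.0 × 7.900 = 4906 mg

4910 mg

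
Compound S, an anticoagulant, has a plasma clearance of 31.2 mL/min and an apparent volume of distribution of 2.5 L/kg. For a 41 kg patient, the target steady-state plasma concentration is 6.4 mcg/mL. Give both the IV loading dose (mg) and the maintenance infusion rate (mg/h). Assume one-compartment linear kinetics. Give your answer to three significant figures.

(a) 656 mg; (b) 12.0 mg/h

Vd(total) = 41 kg × 2.5 L/kg = 102.5 L
Loading: fill Vd to C_target → 102.5 L × 6.4 mg/L = 656.0 mg
CL = 31.2 mL/min × 60/1000 = 1.872 L/h
Infusion rate = 1.872 L/h × 6.4 mg/L = 11.98 mg/h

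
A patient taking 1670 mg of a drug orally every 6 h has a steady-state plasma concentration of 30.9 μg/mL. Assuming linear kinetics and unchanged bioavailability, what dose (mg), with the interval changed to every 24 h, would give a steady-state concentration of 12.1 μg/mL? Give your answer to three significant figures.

2620 mg

With linear kinetics, Css is proportional to dose rate (D/τ) at fixed clearance.
D₂ = D₁ × (Css,target / Css,current) × (τ₂/τ₁) = 1670 × (12.1/30.9) × (24/6) = 2616 mg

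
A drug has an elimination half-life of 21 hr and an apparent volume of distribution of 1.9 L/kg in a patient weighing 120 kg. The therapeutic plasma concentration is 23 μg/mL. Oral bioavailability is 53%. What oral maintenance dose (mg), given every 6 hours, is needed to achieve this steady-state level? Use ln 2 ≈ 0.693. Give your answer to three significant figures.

1960 mg

Vd(total) = 120 kg × 1.9 L/kg = 228.0 L
CL = 0.693 × Vd / t½ = 0.693 × 228.0 / 21 = 7.524 L/h
D = CL × Css × τ / F = 7.524 × 23 × 6 / 0.53 = 1959 mg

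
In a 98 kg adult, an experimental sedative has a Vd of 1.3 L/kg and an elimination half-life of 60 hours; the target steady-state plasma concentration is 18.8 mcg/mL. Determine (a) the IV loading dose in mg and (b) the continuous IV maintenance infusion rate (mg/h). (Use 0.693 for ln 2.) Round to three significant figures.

(a) 2400 mg; (b) 27.7 mg/h

Vd(total) = 98 kg × 1.3 L/kg = 127.4 L
LD = Vd × C = 127.4 × 18.8 = 2395 mg
CL = 0.693 × Vd / t½ = 0.693 × 127.4 / 60 = 1.471 L/h
Infusion rate = CL × Css = 1.471 × 18.8 = 27.65 mg/h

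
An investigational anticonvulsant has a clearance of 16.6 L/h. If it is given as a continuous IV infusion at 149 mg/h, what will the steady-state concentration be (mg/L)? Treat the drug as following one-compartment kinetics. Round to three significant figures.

8.98 mg/L

Css = rate / CL = 149 / 16.60 = 8.976 mg/L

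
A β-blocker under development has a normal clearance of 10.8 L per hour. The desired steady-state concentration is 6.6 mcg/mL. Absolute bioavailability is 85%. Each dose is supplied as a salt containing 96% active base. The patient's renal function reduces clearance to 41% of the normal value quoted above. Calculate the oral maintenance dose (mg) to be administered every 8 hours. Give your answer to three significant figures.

Patient clearance = 0.41 × 10.80 = 4.428 L/h
D = CL × Css × τ / F / S = 4.428 × 6.6 × 8 / 0.85 / 0.96 = 286.5 mg

287 mg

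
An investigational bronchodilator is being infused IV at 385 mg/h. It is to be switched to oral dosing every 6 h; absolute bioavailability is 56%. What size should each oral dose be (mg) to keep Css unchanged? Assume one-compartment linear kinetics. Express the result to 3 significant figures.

To maintain the same Css, the systemic dosing rate must be unchanged: F·D/τ = infusion rate.
D = rate × τ / F = 385 × 6 / 0.56 = 4125 mg

4130 mg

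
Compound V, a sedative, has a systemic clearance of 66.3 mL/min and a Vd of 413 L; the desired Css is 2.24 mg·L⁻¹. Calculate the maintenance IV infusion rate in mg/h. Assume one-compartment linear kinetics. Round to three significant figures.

8.91 mg/h

CL = 66.3 mL/min = 66.3 × 0.06 = 3.978 L/h
Maintenance depends on clearance, not Vd — rate in must match rate out.
Infusion rate = CL · Css = 3.978 L/h × 2.24 mg/L = 8.911 mg/h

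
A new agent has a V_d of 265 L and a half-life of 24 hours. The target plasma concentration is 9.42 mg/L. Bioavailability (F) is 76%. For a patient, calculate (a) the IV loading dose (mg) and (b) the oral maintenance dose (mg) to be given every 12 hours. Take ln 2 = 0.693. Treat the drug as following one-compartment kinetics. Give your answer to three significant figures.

(a) 2500 mg; (b) 1140 mg

LD = Vd × C = 265.0 × 9.42 = 2496 mg
CL = 0.693 × Vd / t½ = 0.693 × 265.0 / 24 = 7.652 L/h
D = CL × Css × τ / F = 7.652 × 9.42 × 12 / 0.76 = 1138 mg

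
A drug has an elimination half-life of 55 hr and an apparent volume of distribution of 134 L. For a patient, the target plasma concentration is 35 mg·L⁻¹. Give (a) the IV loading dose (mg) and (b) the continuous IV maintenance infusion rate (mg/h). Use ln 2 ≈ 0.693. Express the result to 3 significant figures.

LD = Vd × C = 134.0 × 35 = 4690 mg
CL = 0.693 × Vd / t½ = 0.693 × 134.0 / 55 = 1.688 L/h
Infusion rate = CL × Css = 1.688 × 35 = 59.08 mg/h

(a) 4690 mg; (b) 59.1 mg/h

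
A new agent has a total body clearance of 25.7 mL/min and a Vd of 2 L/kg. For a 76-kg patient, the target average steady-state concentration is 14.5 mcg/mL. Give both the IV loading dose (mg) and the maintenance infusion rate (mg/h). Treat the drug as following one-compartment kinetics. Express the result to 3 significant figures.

Total Vd = 2 × 76 = 152.0 L
Loading: fill Vd to C_target → 152.0 L × 14.5 mg/L = 2204 mg
CL = 25.7 mL/min × 60/1000 = 1.542 L/h
Maintenance infusion rate = CL × Css = 1.542 × 14.5 = 22.36 mg/h

(a) 2200 mg; (b) 22.4 mg/h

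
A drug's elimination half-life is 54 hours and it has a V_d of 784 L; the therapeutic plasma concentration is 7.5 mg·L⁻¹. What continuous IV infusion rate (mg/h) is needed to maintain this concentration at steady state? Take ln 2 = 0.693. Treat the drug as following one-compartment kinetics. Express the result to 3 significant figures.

75.5 mg/h

CL = 0.693 × Vd / t½ = 0.693 × 784.0 / 54 = 10.06 L/h
Infusion rate = CL × Css = 10.06 × 7.5 = 75.45 mg/h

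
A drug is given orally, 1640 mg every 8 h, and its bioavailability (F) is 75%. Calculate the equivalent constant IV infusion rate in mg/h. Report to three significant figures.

Equivalent systemic input: infusion rate = F·D/τ.
Rate = 0.75 × 1640 / 8 = 153.8 mg/h

154 mg/h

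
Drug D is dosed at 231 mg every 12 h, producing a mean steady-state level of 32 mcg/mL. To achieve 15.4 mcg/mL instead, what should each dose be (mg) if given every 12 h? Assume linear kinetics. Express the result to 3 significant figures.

With linear kinetics, Css is proportional to dose rate (D/τ) at fixed clearance.
D₂ = D₁ × (Css,target / Css,current) = 231 × 15.4/32 = 111.2 mg

111 mg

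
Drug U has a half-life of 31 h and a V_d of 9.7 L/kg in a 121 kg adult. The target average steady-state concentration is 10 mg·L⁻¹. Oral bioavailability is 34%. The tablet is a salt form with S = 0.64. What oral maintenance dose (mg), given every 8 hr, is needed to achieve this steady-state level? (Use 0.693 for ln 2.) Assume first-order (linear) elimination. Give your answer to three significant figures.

9650 mg

Vd = 9.7 L/kg × 121 kg = 1174 L
k = 0.693/31 = 0.02235 h⁻¹, so CL = k·Vd = 0.02235 × 1174 = 26.24 L/h
D = CL × Css × τ / F / S = 26.24 × 10 × 8 / 0.34 / 0.64 = 9647 mg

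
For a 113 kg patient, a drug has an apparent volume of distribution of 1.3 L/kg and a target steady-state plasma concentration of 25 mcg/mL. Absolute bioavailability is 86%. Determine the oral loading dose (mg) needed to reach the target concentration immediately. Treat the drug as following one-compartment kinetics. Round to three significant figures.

4270 mg

Vd = 1.3 L/kg × 113 kg = 146.9 L
The loading dose fills Vd to the target concentration.
LD = Vd × C / F = 146.9 × 25.00 / 0.86 = 4270 mg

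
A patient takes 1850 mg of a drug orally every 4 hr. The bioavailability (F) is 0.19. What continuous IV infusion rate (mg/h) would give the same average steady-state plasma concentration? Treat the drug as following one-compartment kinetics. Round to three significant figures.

87.9 mg/h

Equivalent systemic input: infusion rate = F·D/τ.
Rate = 0.19 × 1850 / 4 = 87.88 mg/h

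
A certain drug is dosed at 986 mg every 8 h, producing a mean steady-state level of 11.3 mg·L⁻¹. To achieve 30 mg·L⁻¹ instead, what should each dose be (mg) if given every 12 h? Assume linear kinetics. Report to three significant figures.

3930 mg

With linear kinetics, Css is proportional to dose rate (D/τ) at fixed clearance.
D₂ = D₁ × (Css,target / Css,current) × (τ₂/τ₁) = 986 × (30/11.3) × (12/8) = 3927 mg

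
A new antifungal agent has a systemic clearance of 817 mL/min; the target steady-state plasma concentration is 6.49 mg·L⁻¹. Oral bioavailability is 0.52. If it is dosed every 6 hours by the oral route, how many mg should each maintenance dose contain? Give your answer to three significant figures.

3670 mg

CL = 817 mL/min × 60/1000 = 49.02 L/h
D = CL × Css × τ / F = 49.02 × 6.49 × 6 / 0.52 = 3671 mg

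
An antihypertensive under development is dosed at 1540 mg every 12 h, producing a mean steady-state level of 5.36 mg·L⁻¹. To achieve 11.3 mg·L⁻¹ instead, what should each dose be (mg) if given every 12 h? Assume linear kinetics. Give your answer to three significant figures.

With linear kinetics, Css is proportional to dose rate (D/τ) at fixed clearance.
D₂ = D₁ × (Css,target / Css,current) = 1540 × 11.3/5.36 = 3247 mg

3250 mg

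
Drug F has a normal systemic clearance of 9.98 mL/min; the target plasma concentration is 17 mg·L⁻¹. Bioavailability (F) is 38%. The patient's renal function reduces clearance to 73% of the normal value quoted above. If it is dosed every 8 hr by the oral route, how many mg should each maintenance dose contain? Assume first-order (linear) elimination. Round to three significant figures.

Convert clearance: 9.98 mL/min × 60 min/h ÷ 1000 mL/L = 0.5988 L/h
Patient clearance = 0.73 × 0.5988 = 0.4371 L/h
D = CL × Css × τ / F = 0.4371 × 17 × 8 / 0.38 = 156.4 mg

156 mg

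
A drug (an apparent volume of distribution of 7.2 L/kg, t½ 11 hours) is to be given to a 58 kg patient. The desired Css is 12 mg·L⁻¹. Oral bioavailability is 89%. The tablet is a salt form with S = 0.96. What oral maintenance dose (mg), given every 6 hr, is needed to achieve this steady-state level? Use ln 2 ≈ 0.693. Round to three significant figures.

Vd(total) = 58 kg × 7.2 L/kg = 417.6 L
CL = 0.693 × Vd / t½ = 0.693 × 417.6 / 11 = 26.31 L/h
D = CL × Css × τ / F / S = 26.31 × 12 × 6 / 0.89 / 0.96 = 2217 mg

2220 mg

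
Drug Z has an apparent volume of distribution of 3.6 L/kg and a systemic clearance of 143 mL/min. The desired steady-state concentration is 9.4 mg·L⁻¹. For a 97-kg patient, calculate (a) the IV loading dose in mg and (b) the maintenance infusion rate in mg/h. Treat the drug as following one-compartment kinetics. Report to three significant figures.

Vd(total) = 97 kg × 3.6 L/kg = 349.2 L
Loading: fill Vd to C_target → 349.2 L × 9.4 mg/L = 3282 mg
CL = 143 mL/min × 60/1000 = 8.580 L/h
Maintenance: replace elimination → rate = CL × Css = 8.580 × 9.4 = 80.65 mg/h

(a) 3280 mg; (b) 80.7 mg/h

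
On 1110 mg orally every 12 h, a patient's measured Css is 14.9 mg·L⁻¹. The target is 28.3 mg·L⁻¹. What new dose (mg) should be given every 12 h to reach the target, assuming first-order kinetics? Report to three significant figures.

With linear kinetics, Css is proportional to dose rate (D/τ) at fixed clearance.
D₂ = D₁ × (Css,target / Css,current) = 1110 × 28.3/14.9 = 2108 mg

2110 mg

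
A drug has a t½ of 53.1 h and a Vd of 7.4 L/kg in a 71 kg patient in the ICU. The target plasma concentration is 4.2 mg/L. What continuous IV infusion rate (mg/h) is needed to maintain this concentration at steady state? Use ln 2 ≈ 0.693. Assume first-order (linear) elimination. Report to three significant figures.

Vd(total) = 71 kg × 7.4 L/kg = 525.4 L
k = 0.693/53.1 = 0.01305 h⁻¹, so CL = k·Vd = 0.01305 × 525.4 = 6.856 L/h
Infusion rate = CL × Css = 6.856 × 4.2 = 28.80 mg/h

28.8 mg/h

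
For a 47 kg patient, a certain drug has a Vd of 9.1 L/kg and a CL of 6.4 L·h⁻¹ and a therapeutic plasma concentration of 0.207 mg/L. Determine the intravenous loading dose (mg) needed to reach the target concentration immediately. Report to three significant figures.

88.5 mg

Vd(total) = 47 kg × 9.1 L/kg = 427.7 L
LD = Vd × C = 427.7 × 0.2070 = 88.53 mg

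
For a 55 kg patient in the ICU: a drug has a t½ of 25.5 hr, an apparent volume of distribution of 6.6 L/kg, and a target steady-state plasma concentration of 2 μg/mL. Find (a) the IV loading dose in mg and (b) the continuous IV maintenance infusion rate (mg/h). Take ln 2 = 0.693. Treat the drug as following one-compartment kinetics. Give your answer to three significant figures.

Total Vd = 6.6 × 55 = 363.0 L
LD = Vd × C = 363.0 × 2 = 726.0 mg
CL = 0.693 × Vd / t½ = 0.693 × 363.0 / 25.5 = 9.865 L/h
Infusion rate = CL × Css = 9.865 × 2 = 19.73 mg/h

(a) 726 mg; (b) 19.7 mg/h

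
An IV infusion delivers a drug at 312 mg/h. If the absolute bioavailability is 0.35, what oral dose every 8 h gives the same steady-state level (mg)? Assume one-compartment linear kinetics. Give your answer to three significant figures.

To maintain the same Css, the systemic dosing rate must be unchanged: F·D/τ = infusion rate.
D = rate × τ / F = 312 × 8 / 0.35 = 7131 mg

7130 mg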